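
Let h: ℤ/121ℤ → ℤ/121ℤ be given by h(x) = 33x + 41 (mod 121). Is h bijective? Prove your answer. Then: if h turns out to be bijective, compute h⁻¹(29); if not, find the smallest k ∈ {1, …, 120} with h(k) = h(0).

Recall that injectivity means: for all u, v in the domain, h(u) = h(v) implies u = v.
We have gcd(33, 121) = 11 > 1. Taking u = 0 and v = 11: h(0) = 41 and h(11) = 33·11 + 41 = 404 ≡ 41 (mod 121).
So h(0) = h(11) while 0 ≠ 11, so h is not injective, hence not bijective.
Since h is not bijective, we find the least positive k with h(k) = h(0): this means 33k ≡ 0 (mod 121), i.e. 121 ∣ 33k. Since gcd(33, 121) = 11, dividing through by 11 this holds exactly when 11 ∣ 3k, and as gcd(3, 11) = 1, exactly when 11 ∣ k.
The smallest positive such k is 11.

11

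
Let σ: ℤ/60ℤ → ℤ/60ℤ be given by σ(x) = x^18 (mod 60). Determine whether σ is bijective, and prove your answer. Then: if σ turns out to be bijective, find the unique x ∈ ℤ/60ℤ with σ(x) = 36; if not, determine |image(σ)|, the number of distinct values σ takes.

σ(2): Repeated squaring mod 60: 2^1 ≡ 2, 2^2 ≡ 2² = 4, 2^4 ≡ 4² = 16, 2^8 ≡ 16² = 256 ≡ 16, 2^16 ≡ 16² = 256 ≡ 16. Since 18 = 16 + 2, 2^18 ≡ 16·4: 16·4 = 64 ≡ 4. So 2^18 ≡ 4 (mod 60).
σ(8): Repeated squaring mod 60: 8^1 ≡ 8, 8^2 ≡ 8² = 64 ≡ 4, 8^4 ≡ 4² = 16, 8^8 ≡ 16² = 256 ≡ 16, 8^16 ≡ 16² = 256 ≡ 16. Since 18 = 16 + 2, 8^18 ≡ 16·4: 16·4 = 64 ≡ 4. So 8^18 ≡ 4 (mod 60).
So σ(2) = σ(8) = 4 while 2 ≠ 8, thus σ is not injective, hence not bijective.
Since σ is not bijective, we determine |image(σ)|. Computing x^18 mod 60 for each x (by repeated squaring, reducing mod 60 at every step), the values σ(0), σ(1), …, σ(59) are: 0, 1, 4, 9, 16, 25, 36, 49, 4, 21, 40, 1, 24, 49, 16, 45, 16, 49, 24, 1, 40, 21, 4, 49, 36, 25, 16, 9, 4, 1, 0, 1, 4, 9, 16, 25, 36, 49, 4, 21, 40, 1, 24, 49, 16, 45, 16, 49, 24, 1, 40, 21, 4, 49, 36, 25, 16, 9, 4, 1.
The distinct values are {0, 1, 4, 9, 16, 21, 24, 25, 36, 40, 45, 49}; there are 12 of them.

12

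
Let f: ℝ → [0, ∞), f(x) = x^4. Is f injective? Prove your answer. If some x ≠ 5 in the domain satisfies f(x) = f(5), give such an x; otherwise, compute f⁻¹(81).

-5

f(5) = 625 = (−5)^4 = f(−5) (since 4 is even), with 5 ≠ −5. So f is not injective.
For the follow-up, such an x exists: taking x = −5 ∈ ℝ gives f(−5) = 625 = f(5) with −5 ≠ 5.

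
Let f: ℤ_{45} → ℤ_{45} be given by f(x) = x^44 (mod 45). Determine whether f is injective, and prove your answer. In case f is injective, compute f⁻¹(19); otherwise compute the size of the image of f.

8

f(3): Repeated squaring mod 45: 3^1 ≡ 3, 3^2 ≡ 3² = 9, 3^4 ≡ 9² = 81 ≡ 36, 3^8 ≡ 36² = 1296 ≡ 36, 3^16 ≡ 36² = 1296 ≡ 36, 3^32 ≡ 36² = 1296 ≡ 36. Since 44 = 32 + 8 + 4, 3^44 ≡ 36·36·36: 36·36 = 1296 ≡ 36, then 36·36 = 1296 ≡ 36. So 3^44 ≡ 36 (mod 45).
f(6): Repeated squaring mod 45: 6^1 ≡ 6, 6^2 ≡ 6² = 36, 6^4 ≡ 36² = 1296 ≡ 36, 6^8 ≡ 36² = 1296 ≡ 36, 6^16 ≡ 36² = 1296 ≡ 36, 6^32 ≡ 36² = 1296 ≡ 36. Since 44 = 32 + 8 + 4, 6^44 ≡ 36·36·36: 36·36 = 1296 ≡ 36, then 36·36 = 1296 ≡ 36. So 6^44 ≡ 36 (mod 45).
So f(3) = f(6) = 36 while 3 ≠ 6, so f is not injective.
Since f is not injective, we determine |image(f)|. Computing x^44 mod 45 for each x (by repeated squaring, reducing mod 45 at every step), the values f(0), f(1), …, f(44) are: 0, 1, 31, 36, 16, 25, 36, 31, 1, 36, 10, 31, 36, 16, 16, 0, 31, 1, 36, 1, 40, 36, 16, 16, 36, 40, 1, 36, 1, 31, 0, 16, 16, 36, 31, 10, 36, 1, 31, 36, 25, 16, 36, 31, 1.
The distinct values are {0, 1, 10, 16, 25, 31, 36, 40}; there are 8 of them.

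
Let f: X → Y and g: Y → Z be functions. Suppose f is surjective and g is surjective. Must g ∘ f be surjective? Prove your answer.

surjective

Let c ∈ Z. Since g is surjective, there is b ∈ Y with g(b) = c. Since f is surjective, there is a ∈ X with f(a) = b.
Then (g ∘ f)(a) = g(b) = c. Therefore g ∘ f is surjective.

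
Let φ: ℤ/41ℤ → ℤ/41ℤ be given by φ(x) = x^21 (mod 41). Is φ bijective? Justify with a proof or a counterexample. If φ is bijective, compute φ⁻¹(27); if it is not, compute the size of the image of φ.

14

Since 41 is prime, the nonzero elements of ℤ/41ℤ form a cyclic group of order 40.
As gcd(21, 40) = 1, raising to the 21st power is a bijection on this group: if s^21 ≡ t^21 then (st^{−1})^21 = 1, and the only element of order dividing gcd(21, 40) = 1 is 1, so s = t.
With φ(0) = 0 this makes φ injective on all of ℤ/41ℤ, hence bijective (finite equal-size domain and codomain). In particular φ is bijective.
Since φ is bijective, we find the preimage of 27. The inverse of x ↦ x^21 on (ℤ/41ℤ)^× is x ↦ x^21, because 21·21 = 441 = 11·40 + 1 ≡ 1 (mod 40) and x^{40} = 1 for x ≠ 0 (Fermat). So φ⁻¹(27) = 27^21 mod 41.
Repeated squaring mod 41: 27^1 ≡ 27, 27^2 ≡ 27² = 729 ≡ 32, 27^4 ≡ 32² = 1024 ≡ 40, 27^8 ≡ 40² = 1600 ≡ 1, 27^16 ≡ 1² = 1. Since 21 = 16 + 4 + 1, 27^21 ≡ 1·40·27: 1·40 = 40, then 40·27 = 1080 ≡ 14. So 27^21 ≡ 14 (mod 41).
Hence φ⁻¹(27) = 14.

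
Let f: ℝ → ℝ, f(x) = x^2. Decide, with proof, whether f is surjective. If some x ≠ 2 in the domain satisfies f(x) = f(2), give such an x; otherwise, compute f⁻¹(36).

Since 2 is even, x^2 ≥ 0 for all x ∈ ℝ, so −1 ∈ ℝ has no preimage. Therefore f is not surjective.
For the follow-up, such an x exists: taking x = −2 ∈ ℝ gives f(−2) = 4 = f(2) with −2 ≠ 2.

-2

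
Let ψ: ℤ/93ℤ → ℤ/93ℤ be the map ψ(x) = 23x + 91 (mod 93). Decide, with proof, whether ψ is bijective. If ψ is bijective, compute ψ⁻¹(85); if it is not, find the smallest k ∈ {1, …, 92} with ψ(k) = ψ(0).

24

If ψ(s) = ψ(t), then 23s ≡ 23t (mod 93). Because gcd(23, 93) = 1, we may cancel 23 to get s ≡ t (mod 93).
We now compute 23⁻¹ mod 93 explicitly. Euclid's algorithm: 93 = 4·23 + 1; back-substituting gives 1 = 89·23 − 22·93, so 23⁻¹ ≡ 89 (mod 93).
Then y ↦ 89(y − 91) is a two-sided inverse to ψ, so every y ∈ ℤ/93ℤ has a preimage.
Hence ψ is bijective.
Since ψ is bijective, we find ψ⁻¹(85): we need 23x ≡ 85 − 91 ≡ 87 (mod 93). Using 23⁻¹ = 89: x ≡ 89·87 = 7743 = 83·93 + 24, so x = 24.
Check: ψ(24) = 23·24 + 91 = 643 = 6·93 + 85 ≡ 85 (mod 93).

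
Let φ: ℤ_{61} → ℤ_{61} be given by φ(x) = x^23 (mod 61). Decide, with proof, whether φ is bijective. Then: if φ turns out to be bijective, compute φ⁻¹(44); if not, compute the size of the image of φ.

Since 61 is prime, the nonzero elements of ℤ_{61} form a cyclic group of order 60.
As gcd(23, 60) = 1, raising to the 23rd power is a bijection on this group: if s^23 ≡ t^23 then (st^{−1})^23 = 1, and the only element of order dividing gcd(23, 60) = 1 is 1, so s = t.
With φ(0) = 0 this makes φ injective on all of ℤ_{61}, hence bijective (finite equal-size domain and codomain). In particular φ is bijective.
Since φ is bijective, we find the preimage of 44. The inverse of x ↦ x^23 on (ℤ_{61})^× is x ↦ x^47, because 23·47 = 1081 = 18·60 + 1 ≡ 1 (mod 60) and x^{60} = 1 for x ≠ 0 (Fermat). So φ⁻¹(44) = 44^47 mod 61.
Repeated squaring mod 61: 44^1 ≡ 44, 44^2 ≡ 44² = 1936 ≡ 45, 44^4 ≡ 45² = 2025 ≡ 12, 44^8 ≡ 12² = 144 ≡ 22, 44^16 ≡ 22² = 484 ≡ 57, 44^32 ≡ 57² = 3249 ≡ 16. Since 47 = 32 + 8 + 4 + 2 + 1, 44^47 ≡ 16·22·12·45·44: 16·22 = 352 ≡ 47, then 47·12 = 564 ≡ 15, then 15·45 = 675 ≡ 4, then 4·44 = 176 ≡ 54. So 44^47 ≡ 54 (mod 61).
Hence φ⁻¹(44) = 54.

54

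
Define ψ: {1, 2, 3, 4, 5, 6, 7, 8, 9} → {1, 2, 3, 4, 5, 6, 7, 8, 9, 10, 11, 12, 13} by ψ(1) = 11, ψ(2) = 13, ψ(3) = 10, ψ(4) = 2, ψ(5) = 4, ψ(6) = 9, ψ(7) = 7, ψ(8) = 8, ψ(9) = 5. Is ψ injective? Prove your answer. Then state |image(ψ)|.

The values ψ(1), …, ψ(9) are 11, 13, 10, 2, 4, 9, 7, 8, 5 — all distinct.
So ψ(u) = ψ(v) only when u = v, and ψ is injective.
The image of ψ is {2, 4, 5, 7, 8, 9, 10, 11, 13}, which has 9 elements.

9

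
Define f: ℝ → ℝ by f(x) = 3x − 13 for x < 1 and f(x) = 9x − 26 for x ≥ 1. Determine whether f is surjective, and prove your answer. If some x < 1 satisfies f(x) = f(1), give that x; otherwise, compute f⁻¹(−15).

-4/3

Both pieces are strictly increasing (slopes 3 and 9), so each is injective on its own interval.
The left piece maps (−∞, 1) onto (−∞, −10); the right piece maps [1, ∞) onto [−17, ∞).
The union (−∞, −10) ∪ [−17, ∞) covers ℝ, so f is surjective.
For the follow-up: the images overlap, so an x < 1 with f(x) = f(1) exists. f(1) = −17; solving 3x − 13 = −17 for x < 1 gives x = (−17 + 13)/3 = −4/3.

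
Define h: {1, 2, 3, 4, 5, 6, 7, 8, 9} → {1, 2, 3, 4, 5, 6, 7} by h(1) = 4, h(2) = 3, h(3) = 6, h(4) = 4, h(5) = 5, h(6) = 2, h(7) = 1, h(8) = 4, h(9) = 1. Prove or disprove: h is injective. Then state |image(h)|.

6

h(1) = 4 = h(4) with 1 ≠ 4, so h is not injective.
The image of h is {1, 2, 3, 4, 5, 6}, which has 6 elements.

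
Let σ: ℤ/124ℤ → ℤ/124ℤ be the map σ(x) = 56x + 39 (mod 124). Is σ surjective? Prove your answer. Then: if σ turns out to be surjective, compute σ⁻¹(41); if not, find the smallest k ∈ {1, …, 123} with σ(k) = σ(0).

Recall: surjectivity means every element of the codomain has a preimage under σ.
Since gcd(56, 124) = 4, we have 56x ≡ 0 (mod 4) for all x, so σ(x) ≡ 3 (mod 4).
But 0 ≢ 3 (mod 4), so 0 ∈ ℤ/124ℤ has no preimage. Therefore σ is not surjective.
Since σ is not surjective, we find the least positive k with σ(k) = σ(0): this means 56k ≡ 0 (mod 124), i.e. 124 ∣ 56k. Since gcd(56, 124) = 4, dividing through by 4 this holds exactly when 31 ∣ 14k, and as gcd(14, 31) = 1, exactly when 31 ∣ k.
The smallest positive such k is 31.

31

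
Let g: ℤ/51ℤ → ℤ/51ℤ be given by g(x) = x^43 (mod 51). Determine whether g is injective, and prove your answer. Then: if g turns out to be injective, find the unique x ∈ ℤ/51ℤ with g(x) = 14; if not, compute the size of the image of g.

41

Computing x^43 mod 51 for each x (by repeated squaring, reducing mod 51 at every step), the values g(0), g(1), …, g(50) are: 0, 1, 8, 24, 13, 11, 39, 31, 2, 15, 37, 29, 6, 4, 44, 9, 16, 17, 18, 25, 41, 30, 28, 5, 48, 19, 32, 3, 46, 23, 21, 10, 26, 33, 34, 35, 42, 7, 47, 45, 22, 14, 36, 49, 20, 12, 40, 38, 27, 43, 50.
Every element of ℤ/51ℤ appears exactly once in this list, so g is a bijection, and in particular injective.
Since g is injective, we read off the preimage of 14 from the same table: g(41) = 14, so g⁻¹(14) = 41.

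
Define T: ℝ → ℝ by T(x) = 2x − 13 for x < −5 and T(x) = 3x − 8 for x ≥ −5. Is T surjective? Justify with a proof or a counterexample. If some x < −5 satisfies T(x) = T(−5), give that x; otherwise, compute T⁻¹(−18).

-10/3

Both pieces are strictly increasing (slopes 2 and 3), so each is injective on its own interval.
The left piece maps (−∞, −5) onto (−∞, −23); the right piece maps [−5, ∞) onto [−23, ∞).
These images together cover ℝ, so T is surjective.
Because the two images are disjoint, no x < −5 has T(x) = T(−5), so we compute T⁻¹(−18): −18 lies in [−23, ∞), so solve 3x − 8 = −18: x = (−18 + 8)/3 = −10/3.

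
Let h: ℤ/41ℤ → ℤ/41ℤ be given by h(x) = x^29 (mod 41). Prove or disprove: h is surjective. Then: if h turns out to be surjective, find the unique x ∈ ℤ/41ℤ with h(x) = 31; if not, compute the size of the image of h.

Since 41 is prime, the nonzero elements of ℤ/41ℤ form a cyclic group of order 40.
As gcd(29, 40) = 1, raising to the 29th power is a bijection on this group: if a^29 ≡ b^29 then (ab^{−1})^29 = 1, and the only element of order dividing gcd(29, 40) = 1 is 1, so a = b.
With h(0) = 0 this makes h injective on all of ℤ/41ℤ, hence bijective (finite equal-size domain and codomain). In particular h is surjective.
Since h is surjective, we find the preimage of 31. The inverse of x ↦ x^29 on (ℤ/41ℤ)^× is x ↦ x^29, because 29·29 = 841 = 21·40 + 1 ≡ 1 (mod 40) and x^{40} = 1 for x ≠ 0 (Fermat). So h⁻¹(31) = 31^29 mod 41.
Repeated squaring mod 41: 31^1 ≡ 31, 31^2 ≡ 31² = 961 ≡ 18, 31^4 ≡ 18² = 324 ≡ 37, 31^8 ≡ 37² = 1369 ≡ 16, 31^16 ≡ 16² = 256 ≡ 10. Since 29 = 16 + 8 + 4 + 1, 31^29 ≡ 10·16·37·31: 10·16 = 160 ≡ 37, then 37·37 = 1369 ≡ 16, then 16·31 = 496 ≡ 4. So 31^29 ≡ 4 (mod 41).
Hence h⁻¹(31) = 4.

4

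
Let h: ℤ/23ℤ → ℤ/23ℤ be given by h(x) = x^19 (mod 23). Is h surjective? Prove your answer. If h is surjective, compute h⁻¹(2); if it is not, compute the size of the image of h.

Since 23 is prime, the nonzero elements of ℤ/23ℤ form a cyclic group of order 22.
As gcd(19, 22) = 1, raising to the 19th power is a bijection on this group: if s^19 ≡ t^19 then (st^{−1})^19 = 1, and the only element of order dividing gcd(19, 22) = 1 is 1, so s = t.
With h(0) = 0 this makes h injective on all of ℤ/23ℤ, hence bijective (finite equal-size domain and codomain). In particular h is surjective.
Since h is surjective, we find the preimage of 2. The inverse of x ↦ x^19 on (ℤ/23ℤ)^× is x ↦ x^7, because 19·7 = 133 = 6·22 + 1 ≡ 1 (mod 22) and x^{22} = 1 for x ≠ 0 (Fermat). So h⁻¹(2) = 2^7 mod 23.
Repeated squaring mod 23: 2^1 ≡ 2, 2^2 ≡ 2² = 4, 2^4 ≡ 4² = 16. Since 7 = 4 + 2 + 1, 2^7 ≡ 16·4·2: 16·4 = 64 ≡ 18, then 18·2 = 36 ≡ 13. So 2^7 ≡ 13 (mod 23).
Hence h⁻¹(2) = 13.

13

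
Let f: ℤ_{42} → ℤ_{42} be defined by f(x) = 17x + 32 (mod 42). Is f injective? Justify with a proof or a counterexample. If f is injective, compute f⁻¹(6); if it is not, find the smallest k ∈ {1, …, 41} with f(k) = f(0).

38

If f(x_1) = f(x_2), then 17x_1 ≡ 17x_2 (mod 42). Because gcd(17, 42) = 1, we may cancel 17 to get x_1 ≡ x_2 (mod 42).
Thus f is injective.
We now compute 17⁻¹ mod 42 explicitly. Euclid's algorithm: 42 = 2·17 + 8, 17 = 2·8 + 1; back-substituting gives 1 = 5·17 − 2·42, so 17⁻¹ ≡ 5 (mod 42).
Since f is injective, we find f⁻¹(6): we need 17x ≡ 6 − 32 ≡ 16 (mod 42). Using 17⁻¹ = 5: x ≡ 5·16 = 80 = 1·42 + 38, so x = 38.
Check: f(38) = 17·38 + 32 = 678 = 16·42 + 6 ≡ 6 (mod 42).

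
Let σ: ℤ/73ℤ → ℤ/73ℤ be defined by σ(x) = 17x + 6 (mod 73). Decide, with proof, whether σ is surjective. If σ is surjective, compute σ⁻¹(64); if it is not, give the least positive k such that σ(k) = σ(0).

12

Recall: surjectivity means every element of the codomain has a preimage under σ.
Since gcd(17, 73) = 1, 17 is invertible modulo 73. Euclid's algorithm: 73 = 4·17 + 5, 17 = 3·5 + 2, 5 = 2·2 + 1; back-substituting gives 1 = 43·17 − 10·73, so 17⁻¹ ≡ 43 (mod 73).
For any y ∈ ℤ/73ℤ, x = 43(y − 6) mod 73 satisfies σ(x) = 17·43(y − 6) + 6 ≡ y (since 17·43 ≡ 1 mod 73). So every y has a preimage.
Hence σ is surjective.
Since σ is surjective, we find σ⁻¹(64): we need 17x ≡ 64 − 6 ≡ 58 (mod 73). Using 17⁻¹ = 43: x ≡ 43·58 = 2494 = 34·73 + 12, so x = 12.
Check: σ(12) = 17·12 + 6 = 210 = 2·73 + 64 ≡ 64 (mod 73).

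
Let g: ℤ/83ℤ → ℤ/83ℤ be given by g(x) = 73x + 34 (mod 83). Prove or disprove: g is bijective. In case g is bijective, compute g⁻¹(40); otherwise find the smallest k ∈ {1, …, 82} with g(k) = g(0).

Recall that injectivity means: for all u, v in the domain, g(u) = g(v) implies u = v.
Suppose g(u) = g(v) in ℤ/83ℤ. Then 73u + 34 ≡ 73v + 34 (mod 83), therefore 73(u − v) ≡ 0 (mod 83).
Since gcd(73, 83) = 1, 73 is invertible modulo 83, hence u − v ≡ 0 (mod 83), i.e. u = v.
We now compute 73⁻¹ mod 83 explicitly. Euclid's algorithm: 83 = 1·73 + 10, 73 = 7·10 + 3, 10 = 3·3 + 1; back-substituting gives 1 = 58·73 − 51·83, so 73⁻¹ ≡ 58 (mod 83).
For any y ∈ ℤ/83ℤ, x = 58(y − 34) mod 83 satisfies g(x) = 73·58(y − 34) + 34 ≡ y (since 73·58 ≡ 1 mod 83). So every y has a preimage.
Thus g is bijective.
Since g is bijective, we find g⁻¹(40): we need 73x ≡ 40 − 34 ≡ 6 (mod 83). Using 73⁻¹ = 58: x ≡ 58·6 = 348 = 4·83 + 16, so x = 16.
Check: g(16) = 73·16 + 34 = 1202 = 14·83 + 40 ≡ 40 (mod 83).

16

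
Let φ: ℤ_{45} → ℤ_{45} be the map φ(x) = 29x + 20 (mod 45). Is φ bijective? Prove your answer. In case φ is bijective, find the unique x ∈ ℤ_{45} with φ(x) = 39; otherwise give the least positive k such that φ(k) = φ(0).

41

Recall: injectivity means: for all u, v in the domain, φ(u) = φ(v) implies u = v.
Suppose φ(u) = φ(v) in ℤ_{45}. Then 29u + 20 ≡ 29v + 20 (mod 45), so 29(u − v) ≡ 0 (mod 45).
Since gcd(29, 45) = 1, 29 is invertible modulo 45, so u − v ≡ 0 (mod 45), i.e. u = v.
We now compute 29⁻¹ mod 45 explicitly. Euclid's algorithm: 45 = 1·29 + 16, 29 = 1·16 + 13, 16 = 1·13 + 3, 13 = 4·3 + 1; back-substituting gives 1 = 14·29 − 9·45, so 29⁻¹ ≡ 14 (mod 45).
For any y ∈ ℤ_{45}, x = 14(y − 20) mod 45 satisfies φ(x) = 29·14(y − 20) + 20 ≡ y (since 29·14 ≡ 1 mod 45). So every y has a preimage.
Therefore φ is bijective.
Since φ is bijective, we compute φ⁻¹(39): solve 29x + 20 ≡ 39 (mod 45), i.e. 29x ≡ 19 (mod 45).
Multiplying by 29⁻¹ = 14 gives x ≡ 14·19 = 266 = 5·45 + 41 ≡ 41 (mod 45).
Check: φ(41) = 29·41 + 20 = 1209 = 26·45 + 39 ≡ 39 (mod 45).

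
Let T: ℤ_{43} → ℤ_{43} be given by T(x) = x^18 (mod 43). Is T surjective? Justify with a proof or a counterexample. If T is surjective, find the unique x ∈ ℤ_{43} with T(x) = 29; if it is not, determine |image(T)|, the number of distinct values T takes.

T(1) = 1^18 = 1.
T(6): Repeated squaring mod 43: 6^1 ≡ 6, 6^2 ≡ 6² = 36, 6^4 ≡ 36² = 1296 ≡ 6, 6^8 ≡ 6² = 36, 6^16 ≡ 36² = 1296 ≡ 6. Since 18 = 16 + 2, 6^18 ≡ 6·36: 6·36 = 216 ≡ 1. So 6^18 ≡ 1 (mod 43).
So T(1) = T(6) = 1 while 1 ≠ 6, hence T is not injective.
A non-injective map from the 43-element set ℤ_{43} to itself takes at most 42 distinct values, so it cannot be surjective. Hence T is not surjective.
Since T is not surjective, we determine |image(T)|. Computing x^18 mod 43 for each x (by repeated squaring, reducing mod 43 at every step), the values T(0), T(1), …, T(42) are: 0, 1, 16, 35, 41, 11, 1, 1, 11, 21, 4, 21, 16, 11, 16, 41, 4, 4, 35, 41, 21, 35, 35, 21, 41, 35, 4, 4, 41, 16, 11, 16, 21, 4, 21, 11, 1, 1, 11, 41, 35, 16, 1.
The distinct values are {0, 1, 4, 11, 16, 21, 35, 41}; there are 8 of them.

8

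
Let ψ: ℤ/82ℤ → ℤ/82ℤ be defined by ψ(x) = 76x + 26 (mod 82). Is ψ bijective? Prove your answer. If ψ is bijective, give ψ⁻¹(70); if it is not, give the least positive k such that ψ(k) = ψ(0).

We have gcd(76, 82) = 2 > 1. Taking u = 0 and v = 41: ψ(0) = 26 and ψ(41) = 76·41 + 26 = 3142 ≡ 26 (mod 82).
So ψ(0) = ψ(41) while 0 ≠ 41, thus ψ is not injective, hence not bijective.
Since ψ is not bijective, we find the least positive k with ψ(k) = ψ(0): this means 76k ≡ 0 (mod 82), i.e. 82 ∣ 76k. Since gcd(76, 82) = 2, dividing through by 2 this holds exactly when 41 ∣ 38k, and as gcd(38, 41) = 1, exactly when 41 ∣ k.
The smallest positive such k is 41.

41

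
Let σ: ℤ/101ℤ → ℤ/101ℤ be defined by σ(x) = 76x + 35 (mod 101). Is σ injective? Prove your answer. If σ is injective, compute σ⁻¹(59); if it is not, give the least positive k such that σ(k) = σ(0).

Recall that σ is injective if σ(x_1) = σ(x_2) implies x_1 = x_2.
If σ(x_1) = σ(x_2), then 76x_1 ≡ 76x_2 (mod 101). Because gcd(76, 101) = 1, we may cancel 76 to get x_1 ≡ x_2 (mod 101).
Therefore σ is injective.
We now compute 76⁻¹ mod 101 explicitly. Euclid's algorithm: 101 = 1·76 + 25, 76 = 3·25 + 1; back-substituting gives 1 = 4·76 − 3·101, so 76⁻¹ ≡ 4 (mod 101).
Since σ is injective, we compute σ⁻¹(59): solve 76x + 35 ≡ 59 (mod 101), i.e. 76x ≡ 24 (mod 101).
Multiplying by 76⁻¹ = 4 gives x ≡ 4·24 = 96 ≡ 96 (mod 101).
Check: σ(96) = 76·96 + 35 = 7331 = 72·101 + 59 ≡ 59 (mod 101).

96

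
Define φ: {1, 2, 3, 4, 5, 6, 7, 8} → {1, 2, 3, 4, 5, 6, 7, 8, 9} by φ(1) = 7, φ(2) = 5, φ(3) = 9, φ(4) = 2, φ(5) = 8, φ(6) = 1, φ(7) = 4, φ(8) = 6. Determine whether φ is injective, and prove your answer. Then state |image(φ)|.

The values φ(1), …, φ(8) are 7, 5, 9, 2, 8, 1, 4, 6 — all distinct.
So φ(s) = φ(t) only when s = t, and φ is injective.
The image of φ is {1, 2, 4, 5, 6, 7, 8, 9}, which has 8 elements.

8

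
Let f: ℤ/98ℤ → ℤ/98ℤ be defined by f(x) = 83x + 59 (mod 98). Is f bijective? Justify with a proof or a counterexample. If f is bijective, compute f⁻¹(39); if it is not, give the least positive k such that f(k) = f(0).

If f(s) = f(t), then 83s ≡ 83t (mod 98). Because gcd(83, 98) = 1, we may cancel 83 to get s ≡ t (mod 98).
We now compute 83⁻¹ mod 98 explicitly. Euclid's algorithm: 98 = 1·83 + 15, 83 = 5·15 + 8, 15 = 1·8 + 7, 8 = 1·7 + 1; back-substituting gives 1 = 13·83 − 11·98, so 83⁻¹ ≡ 13 (mod 98).
For any y ∈ ℤ/98ℤ, x = 13(y − 59) mod 98 satisfies f(x) = 83·13(y − 59) + 59 ≡ y (since 83·13 ≡ 1 mod 98). So every y has a preimage.
Hence f is bijective.
Since f is bijective, we find f⁻¹(39): we need 83x ≡ 39 − 59 ≡ 78 (mod 98). Using 83⁻¹ = 13: x ≡ 13·78 = 1014 = 10·98 + 34, so x = 34.
Check: f(34) = 83·34 + 59 = 2881 = 29·98 + 39 ≡ 39 (mod 98).

34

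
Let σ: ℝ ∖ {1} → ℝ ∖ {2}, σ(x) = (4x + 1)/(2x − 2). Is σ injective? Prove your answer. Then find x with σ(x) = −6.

11/16

Suppose σ(a) = σ(b). Cross-multiplying: (4a + 1)(2b − 2) = (4b + 1)(2a − 2).
Expanding both sides and cancelling the symmetric terms leaves −10·(a − b) = 0. Since −10 ≠ 0, a = b. Hence σ is injective.
Solving σ(x) = −6: cross-multiplying gives 4x + 1 = −6(2x − 2), which rearranges to 16x = 11, so x = 11/16.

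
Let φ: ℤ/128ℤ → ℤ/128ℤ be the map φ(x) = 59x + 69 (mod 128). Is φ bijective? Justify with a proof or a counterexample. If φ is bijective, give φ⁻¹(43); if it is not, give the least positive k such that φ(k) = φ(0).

If φ(x_1) = φ(x_2), then 59x_1 ≡ 59x_2 (mod 128). Because gcd(59, 128) = 1, we may cancel 59 to get x_1 ≡ x_2 (mod 128).
We now compute 59⁻¹ mod 128 explicitly. Euclid's algorithm: 128 = 2·59 + 10, 59 = 5·10 + 9, 10 = 1·9 + 1; back-substituting gives 1 = 115·59 − 53·128, so 59⁻¹ ≡ 115 (mod 128).
For any y ∈ ℤ/128ℤ, x = 115(y − 69) mod 128 satisfies φ(x) = 59·115(y − 69) + 69 ≡ y (since 59·115 ≡ 1 mod 128). So every y has a preimage.
Therefore φ is bijective.
Since φ is bijective, we find φ⁻¹(43): we need 59x ≡ 43 − 69 ≡ 102 (mod 128). Using 59⁻¹ = 115: x ≡ 115·102 = 11730 = 91·128 + 82, so x = 82.
Check: φ(82) = 59·82 + 69 = 4907 = 38·128 + 43 ≡ 43 (mod 128).

82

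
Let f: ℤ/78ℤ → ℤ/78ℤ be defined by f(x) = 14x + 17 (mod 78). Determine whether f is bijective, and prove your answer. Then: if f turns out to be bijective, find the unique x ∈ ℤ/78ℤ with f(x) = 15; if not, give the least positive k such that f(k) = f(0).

Recall: injectivity means: for all u, v in the domain, f(u) = f(v) implies u = v.
We have gcd(14, 78) = 2 > 1. Taking u = 0 and v = 39: f(0) = 17 and f(39) = 14·39 + 17 = 563 ≡ 17 (mod 78).
So f(0) = f(39) while 0 ≠ 39, hence f is not injective, hence not bijective.
Since f is not bijective, we find the least positive k with f(k) = f(0): this means 14k ≡ 0 (mod 78), i.e. 78 ∣ 14k. Since gcd(14, 78) = 2, dividing through by 2 this holds exactly when 39 ∣ 7k, and as gcd(7, 39) = 1, exactly when 39 ∣ k.
The smallest positive such k is 39.

39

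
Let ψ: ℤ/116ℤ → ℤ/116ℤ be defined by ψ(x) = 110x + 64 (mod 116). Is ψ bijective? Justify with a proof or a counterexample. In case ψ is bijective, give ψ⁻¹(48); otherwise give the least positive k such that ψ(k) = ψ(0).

By definition, ψ is injective if ψ(s) = ψ(t) implies s = t.
We have gcd(110, 116) = 2 > 1. Taking s = 0 and t = 58: ψ(0) = 64 and ψ(58) = 110·58 + 64 = 6444 ≡ 64 (mod 116).
So ψ(0) = ψ(58) while 0 ≠ 58, therefore ψ is not injective, hence not bijective.
Since ψ is not bijective, we find the least positive k with ψ(k) = ψ(0): this means 110k ≡ 0 (mod 116), i.e. 116 ∣ 110k. Since gcd(110, 116) = 2, dividing through by 2 this holds exactly when 58 ∣ 55k, and as gcd(55, 58) = 1, exactly when 58 ∣ k.
The smallest positive such k is 58.

58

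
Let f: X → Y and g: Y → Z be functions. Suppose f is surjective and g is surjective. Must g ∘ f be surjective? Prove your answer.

surjective

Let c ∈ Z. Since g is surjective, there is b ∈ Y with g(b) = c. Since f is surjective, there is a ∈ X with f(a) = b.
Then (g ∘ f)(a) = g(b) = c. Thus g ∘ f is surjective.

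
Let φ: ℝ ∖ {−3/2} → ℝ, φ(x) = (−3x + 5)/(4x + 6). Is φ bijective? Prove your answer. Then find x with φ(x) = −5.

If φ(x) = −3/4, cross-multiplying gives 4(−3x + 5) = −3(4x + 6), which simplifies to 20 = −18 — false.  So −3/4 has no preimage and φ is not surjective.
So φ is not bijective.
Solving φ(x) = −5: cross-multiplying gives −3x + 5 = −5(4x + 6), which rearranges to 17x = −35, so x = −35/17.

-35/17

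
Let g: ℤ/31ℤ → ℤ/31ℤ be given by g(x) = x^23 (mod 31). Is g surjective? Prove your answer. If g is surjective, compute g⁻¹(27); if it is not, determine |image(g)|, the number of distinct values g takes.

Since 31 is prime, the nonzero elements of ℤ/31ℤ form a cyclic group of order 30.
As gcd(23, 30) = 1, raising to the 23rd power is a bijection on this group: if a^23 ≡ b^23 then (ab^{−1})^23 = 1, and the only element of order dividing gcd(23, 30) = 1 is 1, so a = b.
With g(0) = 0 this makes g injective on all of ℤ/31ℤ, hence bijective (finite equal-size domain and codomain). In particular g is surjective.
Since g is surjective, we find the preimage of 27. The inverse of x ↦ x^23 on (ℤ/31ℤ)^× is x ↦ x^17, because 23·17 = 391 = 13·30 + 1 ≡ 1 (mod 30) and x^{30} = 1 for x ≠ 0 (Fermat). So g⁻¹(27) = 27^17 mod 31.
Repeated squaring mod 31: 27^1 ≡ 27, 27^2 ≡ 27² = 729 ≡ 16, 27^4 ≡ 16² = 256 ≡ 8, 27^8 ≡ 8² = 64 ≡ 2, 27^16 ≡ 2² = 4. Since 17 = 16 + 1, 27^17 ≡ 4·27: 4·27 = 108 ≡ 15. So 27^17 ≡ 15 (mod 31).
Hence g⁻¹(27) = 15.

15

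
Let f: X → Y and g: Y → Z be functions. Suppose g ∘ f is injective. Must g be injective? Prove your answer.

No. Take X = {1, 2, 3}, Y = {1, 2, 3, 4}, Z = {1, 2, 3, 4}, f(a) = a for each a ∈ X, and g(b) = 3 if b ∈ {3, 4} else g(b) = b.
Then g ∘ f = f is injective (X ⊂ Y and f is the inclusion), but g(3) = g(4) = 3 with 3 ≠ 4, so g is not injective.

not injective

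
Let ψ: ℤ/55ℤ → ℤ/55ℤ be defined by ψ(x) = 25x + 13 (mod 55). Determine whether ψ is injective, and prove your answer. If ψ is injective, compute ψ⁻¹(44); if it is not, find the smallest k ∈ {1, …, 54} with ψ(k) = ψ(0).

11

By definition, ψ is injective if ψ(x_1) = ψ(x_2) implies x_1 = x_2.
We have gcd(25, 55) = 5 > 1. Taking x_1 = 0 and x_2 = 11: ψ(0) = 13 and ψ(11) = 25·11 + 13 = 288 ≡ 13 (mod 55).
So ψ(0) = ψ(11) while 0 ≠ 11, therefore ψ is not injective.
Since ψ is not injective, we find the least positive k with ψ(k) = ψ(0): this means 25k ≡ 0 (mod 55), i.e. 55 ∣ 25k. Since gcd(25, 55) = 5, dividing through by 5 this holds exactly when 11 ∣ 5k, and as gcd(5, 11) = 1, exactly when 11 ∣ k.
The smallest positive such k is 11.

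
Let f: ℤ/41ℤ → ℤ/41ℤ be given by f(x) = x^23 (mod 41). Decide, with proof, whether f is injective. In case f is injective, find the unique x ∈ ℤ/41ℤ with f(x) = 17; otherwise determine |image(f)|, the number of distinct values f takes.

Since 41 is prime, the nonzero elements of ℤ/41ℤ form a cyclic group of order 40.
As gcd(23, 40) = 1, raising to the 23rd power is a bijection on this group: if s^23 ≡ t^23 then (st^{−1})^23 = 1, and the only element of order dividing gcd(23, 40) = 1 is 1, so s = t.
With f(0) = 0 this makes f injective on all of ℤ/41ℤ, hence bijective (finite equal-size domain and codomain). In particular f is injective.
Since f is injective, we find the preimage of 17. The inverse of x ↦ x^23 on (ℤ/41ℤ)^× is x ↦ x^7, because 23·7 = 161 = 4·40 + 1 ≡ 1 (mod 40) and x^{40} = 1 for x ≠ 0 (Fermat). So f⁻¹(17) = 17^7 mod 41.
Repeated squaring mod 41: 17^1 ≡ 17, 17^2 ≡ 17² = 289 ≡ 2, 17^4 ≡ 2² = 4. Since 7 = 4 + 2 + 1, 17^7 ≡ 4·2·17: 4·2 = 8, then 8·17 = 136 ≡ 13. So 17^7 ≡ 13 (mod 41).
Hence f⁻¹(17) = 13.

13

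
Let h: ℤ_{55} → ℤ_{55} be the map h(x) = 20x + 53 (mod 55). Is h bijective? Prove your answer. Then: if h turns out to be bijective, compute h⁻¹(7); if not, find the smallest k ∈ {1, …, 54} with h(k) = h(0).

11

We have gcd(20, 55) = 5 > 1. Taking s = 0 and t = 11: h(0) = 53 and h(11) = 20·11 + 53 = 273 ≡ 53 (mod 55).
So h(0) = h(11) while 0 ≠ 11, therefore h is not injective, hence not bijective.
Since h is not bijective, we find the least positive k with h(k) = h(0): this means 20k ≡ 0 (mod 55), i.e. 55 ∣ 20k. Since gcd(20, 55) = 5, dividing through by 5 this holds exactly when 11 ∣ 4k, and as gcd(4, 11) = 1, exactly when 11 ∣ k.
The smallest positive such k is 11.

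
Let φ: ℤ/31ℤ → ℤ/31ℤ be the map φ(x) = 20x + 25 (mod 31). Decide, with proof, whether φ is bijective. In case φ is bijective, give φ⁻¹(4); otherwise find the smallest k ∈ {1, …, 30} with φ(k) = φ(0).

16

Suppose φ(s) = φ(t) in ℤ/31ℤ. Then 20s + 25 ≡ 20t + 25 (mod 31), so 20(s − t) ≡ 0 (mod 31).
Since gcd(20, 31) = 1, 20 is invertible modulo 31, therefore s − t ≡ 0 (mod 31), i.e. s = t.
We now compute 20⁻¹ mod 31 explicitly. Euclid's algorithm: 31 = 1·20 + 11, 20 = 1·11 + 9, 11 = 1·9 + 2, 9 = 4·2 + 1; back-substituting gives 1 = 14·20 − 9·31, so 20⁻¹ ≡ 14 (mod 31).
Then y ↦ 14(y − 25) is a two-sided inverse to φ, so every y ∈ ℤ/31ℤ has a preimage.
Therefore φ is bijective.
Since φ is bijective, we compute φ⁻¹(4): solve 20x + 25 ≡ 4 (mod 31), i.e. 20x ≡ 10 (mod 31).
Multiplying by 20⁻¹ = 14 gives x ≡ 14·10 = 140 = 4·31 + 16 ≡ 16 (mod 31).
Check: φ(16) = 20·16 + 25 = 345 = 11·31 + 4 ≡ 4 (mod 31).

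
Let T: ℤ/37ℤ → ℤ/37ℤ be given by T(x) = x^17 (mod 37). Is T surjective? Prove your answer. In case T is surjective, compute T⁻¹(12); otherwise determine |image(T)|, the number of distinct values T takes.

Since 37 is prime, the nonzero elements of ℤ/37ℤ form a cyclic group of order 36.
As gcd(17, 36) = 1, raising to the 17th power is a bijection on this group: if s^17 ≡ t^17 then (st^{−1})^17 = 1, and the only element of order dividing gcd(17, 36) = 1 is 1, so s = t.
With T(0) = 0 this makes T injective on all of ℤ/37ℤ, hence bijective (finite equal-size domain and codomain). In particular T is surjective.
Since T is surjective, we find the preimage of 12. The inverse of x ↦ x^17 on (ℤ/37ℤ)^× is x ↦ x^17, because 17·17 = 289 = 8·36 + 1 ≡ 1 (mod 36) and x^{36} = 1 for x ≠ 0 (Fermat). So T⁻¹(12) = 12^17 mod 37.
Repeated squaring mod 37: 12^1 ≡ 12, 12^2 ≡ 12² = 144 ≡ 33, 12^4 ≡ 33² = 1089 ≡ 16, 12^8 ≡ 16² = 256 ≡ 34, 12^16 ≡ 34² = 1156 ≡ 9. Since 17 = 16 + 1, 12^17 ≡ 9·12: 9·12 = 108 ≡ 34. So 12^17 ≡ 34 (mod 37).
Hence T⁻¹(12) = 34.

34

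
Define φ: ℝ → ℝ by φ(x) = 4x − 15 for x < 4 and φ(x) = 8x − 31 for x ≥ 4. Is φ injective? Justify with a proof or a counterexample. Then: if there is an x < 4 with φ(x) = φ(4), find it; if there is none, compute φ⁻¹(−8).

Both pieces are strictly increasing (slopes 4 and 8), so each is injective on its own interval.
The left piece maps (−∞, 4) onto (−∞, 1); the right piece maps [4, ∞) onto [1, ∞).
These images are disjoint, so no value is attained by both pieces. Thus φ is injective.
Because the two images are disjoint, no x < 4 has φ(x) = φ(4), so we compute φ⁻¹(−8): −8 lies in (−∞, 1), so solve 4x − 15 = −8: x = (−8 + 15)/4 = 7/4.

7/4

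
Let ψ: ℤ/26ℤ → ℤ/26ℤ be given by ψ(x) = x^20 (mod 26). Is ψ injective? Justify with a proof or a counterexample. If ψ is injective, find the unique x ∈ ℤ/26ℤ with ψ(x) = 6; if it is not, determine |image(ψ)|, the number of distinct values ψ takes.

ψ(1) = 1^20 = 1.
ψ(5): Repeated squaring mod 26: 5^1 ≡ 5, 5^2 ≡ 5² = 25, 5^4 ≡ 25² = 625 ≡ 1, 5^8 ≡ 1² = 1, 5^16 ≡ 1² = 1. Since 20 = 16 + 4, 5^20 ≡ 1·1: 1·1 = 1. So 5^20 ≡ 1 (mod 26).
So ψ(1) = ψ(5) = 1 while 1 ≠ 5, hence ψ is not injective.
Since ψ is not injective, we determine |image(ψ)|. Computing x^20 mod 26 for each x (by repeated squaring, reducing mod 26 at every step), the values ψ(0), ψ(1), …, ψ(25) are: 0, 1, 22, 9, 16, 1, 16, 3, 14, 3, 22, 9, 14, 13, 14, 9, 22, 3, 14, 3, 16, 1, 16, 9, 22, 1.
The distinct values are {0, 1, 3, 9, 13, 14, 16, 22}; there are 8 of them.

8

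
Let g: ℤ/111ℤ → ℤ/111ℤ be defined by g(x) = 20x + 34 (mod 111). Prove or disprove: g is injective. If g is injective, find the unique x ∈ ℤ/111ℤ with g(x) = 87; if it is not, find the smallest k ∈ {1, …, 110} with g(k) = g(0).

97

Recall that injectivity means: for all a, b in the domain, g(a) = g(b) implies a = b.
If g(a) = g(b), then 20a ≡ 20b (mod 111). Because gcd(20, 111) = 1, we may cancel 20 to get a ≡ b (mod 111).
Hence g is injective.
We now compute 20⁻¹ mod 111 explicitly. Euclid's algorithm: 111 = 5·20 + 11, 20 = 1·11 + 9, 11 = 1·9 + 2, 9 = 4·2 + 1; back-substituting gives 1 = 50·20 − 9·111, so 20⁻¹ ≡ 50 (mod 111).
Since g is injective, we compute g⁻¹(87): solve 20x + 34 ≡ 87 (mod 111), i.e. 20x ≡ 53 (mod 111).
Multiplying by 20⁻¹ = 50 gives x ≡ 50·53 = 2650 = 23·111 + 97 ≡ 97 (mod 111).
Check: g(97) = 20·97 + 34 = 1974 = 17·111 + 87 ≡ 87 (mod 111).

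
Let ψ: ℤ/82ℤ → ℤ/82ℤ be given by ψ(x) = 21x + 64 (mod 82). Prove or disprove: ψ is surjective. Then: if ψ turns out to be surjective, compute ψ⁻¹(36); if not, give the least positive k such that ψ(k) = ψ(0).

26

Since gcd(21, 82) = 1, 21 is invertible modulo 82. Euclid's algorithm: 82 = 3·21 + 19, 21 = 1·19 + 2, 19 = 9·2 + 1; back-substituting gives 1 = 43·21 − 11·82, so 21⁻¹ ≡ 43 (mod 82).
Then y ↦ 43(y − 64) is a two-sided inverse to ψ, so every y ∈ ℤ/82ℤ has a preimage.
So ψ is surjective.
Since ψ is surjective, we compute ψ⁻¹(36): solve 21x + 64 ≡ 36 (mod 82), i.e. 21x ≡ 54 (mod 82).
Multiplying by 21⁻¹ = 43 gives x ≡ 43·54 = 2322 = 28·82 + 26 ≡ 26 (mod 82).
Check: ψ(26) = 21·26 + 64 = 610 = 7·82 + 36 ≡ 36 (mod 82).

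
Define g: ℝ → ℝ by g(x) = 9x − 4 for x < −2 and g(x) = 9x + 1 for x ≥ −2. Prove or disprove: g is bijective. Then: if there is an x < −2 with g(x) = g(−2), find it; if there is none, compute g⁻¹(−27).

-23/9

Both pieces are strictly increasing (slopes 9 and 9), so each is injective on its own interval.
The left piece maps (−∞, −2) onto (−∞, −22); the right piece maps [−2, ∞) onto [−17, ∞).
The images leave a gap (−22 has no preimage), so g is not surjective, hence not bijective.
Because the two images are disjoint, no x < −2 has g(x) = g(−2), so we compute g⁻¹(−27): −27 lies in (−∞, −22), so solve 9x − 4 = −27: x = (−27 + 4)/9 = −23/9.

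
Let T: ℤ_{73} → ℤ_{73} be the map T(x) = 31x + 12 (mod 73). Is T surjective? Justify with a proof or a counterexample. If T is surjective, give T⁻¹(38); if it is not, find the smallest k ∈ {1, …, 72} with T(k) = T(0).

55

Since gcd(31, 73) = 1, 31 is invertible modulo 73. Euclid's algorithm: 73 = 2·31 + 11, 31 = 2·11 + 9, 11 = 1·9 + 2, 9 = 4·2 + 1; back-substituting gives 1 = 33·31 − 14·73, so 31⁻¹ ≡ 33 (mod 73).
Then y ↦ 33(y − 12) is a two-sided inverse to T, so every y ∈ ℤ_{73} has a preimage.
Therefore T is surjective.
Since T is surjective, we find T⁻¹(38): we need 31x ≡ 38 − 12 ≡ 26 (mod 73). Using 31⁻¹ = 33: x ≡ 33·26 = 858 = 11·73 + 55, so x = 55.
Check: T(55) = 31·55 + 12 = 1717 = 23·73 + 38 ≡ 38 (mod 73).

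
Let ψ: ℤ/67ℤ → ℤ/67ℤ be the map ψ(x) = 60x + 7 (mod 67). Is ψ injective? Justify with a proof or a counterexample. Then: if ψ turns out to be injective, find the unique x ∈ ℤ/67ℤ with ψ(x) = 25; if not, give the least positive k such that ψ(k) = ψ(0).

7

Recall that ψ is injective when ψ(s) = ψ(t) forces s = t.
Suppose ψ(s) = ψ(t) in ℤ/67ℤ. Then 60s + 7 ≡ 60t + 7 (mod 67), thus 60(s − t) ≡ 0 (mod 67).
Since gcd(60, 67) = 1, 60 is invertible modulo 67, hence s − t ≡ 0 (mod 67), i.e. s = t.
Hence ψ is injective.
We now compute 60⁻¹ mod 67 explicitly. Euclid's algorithm: 67 = 1·60 + 7, 60 = 8·7 + 4, 7 = 1·4 + 3, 4 = 1·3 + 1; back-substituting gives 1 = 19·60 − 17·67, so 60⁻¹ ≡ 19 (mod 67).
Since ψ is injective, we compute ψ⁻¹(25): solve 60x + 7 ≡ 25 (mod 67), i.e. 60x ≡ 18 (mod 67).
Multiplying by 60⁻¹ = 19 gives x ≡ 19·18 = 342 = 5·67 + 7 ≡ 7 (mod 67).
Check: ψ(7) = 60·7 + 7 = 427 = 6·67 + 25 ≡ 25 (mod 67).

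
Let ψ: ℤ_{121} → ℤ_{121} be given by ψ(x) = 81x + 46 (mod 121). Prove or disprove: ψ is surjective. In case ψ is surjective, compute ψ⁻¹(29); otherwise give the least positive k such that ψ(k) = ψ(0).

70

Recall that ψ is surjective if every y in the codomain equals ψ(x) for some x in the domain.
Since gcd(81, 121) = 1, 81 is invertible modulo 121. Euclid's algorithm: 121 = 1·81 + 40, 81 = 2·40 + 1; back-substituting gives 1 = 3·81 − 2·121, so 81⁻¹ ≡ 3 (mod 121).
Then y ↦ 3(y − 46) is a two-sided inverse to ψ, so every y ∈ ℤ_{121} has a preimage.
Hence ψ is surjective.
Since ψ is surjective, we compute ψ⁻¹(29): solve 81x + 46 ≡ 29 (mod 121), i.e. 81x ≡ 104 (mod 121).
Multiplying by 81⁻¹ = 3 gives x ≡ 3·104 = 312 = 2·121 + 70 ≡ 70 (mod 121).
Check: ψ(70) = 81·70 + 46 = 5716 = 47·121 + 29 ≡ 29 (mod 121).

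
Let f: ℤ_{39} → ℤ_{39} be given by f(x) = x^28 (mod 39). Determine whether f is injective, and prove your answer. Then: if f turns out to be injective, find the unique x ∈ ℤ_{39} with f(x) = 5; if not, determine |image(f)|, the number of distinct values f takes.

f(1) = 1^28 = 1.
f(5): Repeated squaring mod 39: 5^1 ≡ 5, 5^2 ≡ 5² = 25, 5^4 ≡ 25² = 625 ≡ 1, 5^8 ≡ 1² = 1, 5^16 ≡ 1² = 1. Since 28 = 16 + 8 + 4, 5^28 ≡ 1·1·1: 1·1 = 1, then 1·1 = 1. So 5^28 ≡ 1 (mod 39).
So f(1) = f(5) = 1 while 1 ≠ 5, therefore f is not injective.
Since f is not injective, we determine |image(f)|. Computing x^28 mod 39 for each x (by repeated squaring, reducing mod 39 at every step), the values f(0), f(1), …, f(38) are: 0, 1, 16, 3, 22, 1, 9, 22, 1, 9, 16, 16, 27, 13, 1, 3, 16, 22, 27, 22, 22, 27, 22, 16, 3, 1, 13, 27, 16, 16, 9, 1, 22, 9, 1, 22, 3, 16, 1.
The distinct values are {0, 1, 3, 9, 13, 16, 22, 27}; there are 8 of them.

8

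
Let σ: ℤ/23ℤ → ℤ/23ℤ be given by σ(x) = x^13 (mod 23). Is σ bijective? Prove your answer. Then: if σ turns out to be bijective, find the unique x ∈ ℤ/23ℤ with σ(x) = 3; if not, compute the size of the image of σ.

Since 23 is prime, the nonzero elements of ℤ/23ℤ form a cyclic group of order 22.
As gcd(13, 22) = 1, raising to the 13th power is a bijection on this group: if u^13 ≡ v^13 then (uv^{−1})^13 = 1, and the only element of order dividing gcd(13, 22) = 1 is 1, so u = v.
With σ(0) = 0 this makes σ injective on all of ℤ/23ℤ, hence bijective (finite equal-size domain and codomain). In particular σ is bijective.
Since σ is bijective, we find the preimage of 3. The inverse of x ↦ x^13 on (ℤ/23ℤ)^× is x ↦ x^17, because 13·17 = 221 = 10·22 + 1 ≡ 1 (mod 22) and x^{22} = 1 for x ≠ 0 (Fermat). So σ⁻¹(3) = 3^17 mod 23.
Repeated squaring mod 23: 3^1 ≡ 3, 3^2 ≡ 3² = 9, 3^4 ≡ 9² = 81 ≡ 12, 3^8 ≡ 12² = 144 ≡ 6, 3^16 ≡ 6² = 36 ≡ 13. Since 17 = 16 + 1, 3^17 ≡ 13·3: 13·3 = 39 ≡ 16. So 3^17 ≡ 16 (mod 23).
Hence σ⁻¹(3) = 16.

16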